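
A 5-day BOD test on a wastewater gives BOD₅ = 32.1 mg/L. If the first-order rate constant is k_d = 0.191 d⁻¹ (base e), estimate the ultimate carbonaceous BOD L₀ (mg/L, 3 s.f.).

BOD₅ = L₀(1 − e^(−5k_d)) ⇒ L₀ = BOD₅ / (1 − e^(−5×0.191))
= 32.1 / (1 − 0.3848) = 32.1 / 0.6152 = 52.18 mg/L.

L₀ ≈ 52.2 mg/L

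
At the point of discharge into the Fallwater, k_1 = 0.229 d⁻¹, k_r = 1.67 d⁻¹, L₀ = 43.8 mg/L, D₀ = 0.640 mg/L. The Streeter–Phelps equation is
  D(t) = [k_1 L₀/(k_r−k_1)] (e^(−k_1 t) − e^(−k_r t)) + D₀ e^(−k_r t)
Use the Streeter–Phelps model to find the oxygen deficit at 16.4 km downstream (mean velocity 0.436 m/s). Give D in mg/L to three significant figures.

Travel time t = x/v = 16.4 km / (0.436 m/s) = 16400 m / 0.436 m/s = 37610 s = 0.4354 d.
k_1 L₀/(k_r−k_1) = 0.229×43.8/(1.67−0.229) = 10.03/1.441 = 6.961 mg/L.
e^(−k_1 t) = e^(−0.229×0.4354) = 0.9051; e^(−k_r t) = e^(−1.67×0.4354) = 0.4833.
D = 6.961 × (0.9051 − 0.4833) + 0.640 × 0.4833 = 2.936 + 0.3093 = 3.245 mg/L.

D ≈ 3.25 mg/L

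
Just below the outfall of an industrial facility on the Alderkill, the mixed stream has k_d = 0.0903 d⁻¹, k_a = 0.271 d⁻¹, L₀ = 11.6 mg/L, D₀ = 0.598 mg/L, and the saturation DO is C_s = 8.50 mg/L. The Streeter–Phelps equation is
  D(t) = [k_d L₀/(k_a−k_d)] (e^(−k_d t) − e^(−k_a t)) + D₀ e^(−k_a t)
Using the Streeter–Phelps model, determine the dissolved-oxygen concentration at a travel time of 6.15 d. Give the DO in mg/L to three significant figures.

DO ≈ 6.16 mg/L

k_d L₀/(k_a−k_d) = 0.0903×11.6/(0.271−0.0903) = 1.047/0.1807 = 5.797 mg/L.
e^(−k_d t) = e^(−0.0903×6.150) = 0.5739; e^(−k_a t) = e^(−0.271×6.150) = 0.1889.
D = 5.797 × (0.5739 − 0.1889) + 0.598 × 0.1889 = 2.232 + 0.1129 = 2.345 mg/L.
DO = C_s − D = 8.50 − 2.345 = 6.155 mg/L.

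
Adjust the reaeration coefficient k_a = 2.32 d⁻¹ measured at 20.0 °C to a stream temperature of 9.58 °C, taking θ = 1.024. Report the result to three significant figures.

k_a ≈ 1.81 d⁻¹

k_a(T₂) = k_a(T₁) · θ^(T₂−T₁) = 2.32 × 1.024^(9.58−20.0)
= 2.32 × 1.024^-10.4 = 2.32 × 0.7810 = 1.812 d⁻¹.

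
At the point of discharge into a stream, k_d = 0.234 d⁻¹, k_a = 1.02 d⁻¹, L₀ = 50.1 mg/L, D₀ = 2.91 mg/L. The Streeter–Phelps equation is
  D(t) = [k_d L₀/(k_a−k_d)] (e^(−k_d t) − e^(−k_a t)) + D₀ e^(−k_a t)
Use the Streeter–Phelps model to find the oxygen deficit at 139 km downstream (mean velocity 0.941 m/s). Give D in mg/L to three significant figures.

Travel time t = x/v = 139 km / (0.941 m/s) = 139000 m / 0.941 m/s = 147700 s = 1.710 d.
k_d L₀/(k_a−k_d) = 0.234×50.1/(1.02−0.234) = 11.72/0.7860 = 14.92 mg/L.
e^(−k_d t) = e^(−0.234×1.710) = 0.6703; e^(−k_a t) = e^(−1.02×1.710) = 0.1748.
D = 14.92 × (0.6703 − 0.1748) + 2.91 × 0.1748 = 7.390 + 0.5088 = 7.898 mg/L.

D ≈ 7.90 mg/L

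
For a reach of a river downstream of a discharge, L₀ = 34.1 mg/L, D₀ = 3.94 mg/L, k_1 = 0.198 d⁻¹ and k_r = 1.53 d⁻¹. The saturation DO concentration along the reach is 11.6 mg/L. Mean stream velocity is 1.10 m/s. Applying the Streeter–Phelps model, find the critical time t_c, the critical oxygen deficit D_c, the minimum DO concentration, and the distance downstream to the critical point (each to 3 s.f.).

t_c ≈ 0.408 d; D_c ≈ 4.07 mg/L; min DO ≈ 7.53 mg/L; x_c ≈ 38.7 km

At the critical point dD/dt = 0, so k_1 L₀ e^(−k_1 t) = k_r D. Substituting D(t) from the Streeter–Phelps equation and solving for t gives
t_c = ln[(k_r/k_1)(1 − D₀(k_r−k_1)/(k_1 L₀))] / (k_r−k_1).
Here k_r−k_1 = 1.332 d⁻¹ and 1 − D₀(k_r−k_1)/(k_1 L₀) = 1 − 3.94×1.332/(0.198×34.1) = 0.2227, so
t_c = ln(7.727 × 0.2227) / 1.332 = 0.5429 / 1.332 = 0.4076 d.
D_c = (k_1/k_r) L₀ e^(−k_1 t_c) = (0.198/1.53) × 34.1 × e^(−0.198×0.4076) = 0.1294 × 34.1 × 0.9225 = 4.071 mg/L.
Minimum DO = C_s − D_c = 11.6 − 4.071 = 7.529 mg/L.
x_c = v t_c = 1.10 m/s × 0.4076 d × 86400 s/d = 38740 m ≈ 38.7 km.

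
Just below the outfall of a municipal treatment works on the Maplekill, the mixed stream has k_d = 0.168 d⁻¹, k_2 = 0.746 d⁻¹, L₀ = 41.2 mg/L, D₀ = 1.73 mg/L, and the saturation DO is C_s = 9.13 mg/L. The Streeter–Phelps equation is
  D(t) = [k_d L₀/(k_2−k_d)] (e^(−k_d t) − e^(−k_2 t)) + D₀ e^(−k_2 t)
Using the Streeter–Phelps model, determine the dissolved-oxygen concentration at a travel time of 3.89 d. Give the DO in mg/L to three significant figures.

k_d L₀/(k_2−k_d) = 0.168×41.2/(0.746−0.168) = 6.922/0.5780 = 11.98 mg/L.
e^(−k_d t) = e^(−0.168×3.890) = 0.5202; e^(−k_2 t) = e^(−0.746×3.890) = 0.05492.
D = 11.98 × (0.5202 − 0.05492) + 1.73 × 0.05492 = 5.572 + 0.09501 = 5.667 mg/L.
DO = C_s − D = 9.13 − 5.667 = 3.463 mg/L.

DO ≈ 3.46 mg/L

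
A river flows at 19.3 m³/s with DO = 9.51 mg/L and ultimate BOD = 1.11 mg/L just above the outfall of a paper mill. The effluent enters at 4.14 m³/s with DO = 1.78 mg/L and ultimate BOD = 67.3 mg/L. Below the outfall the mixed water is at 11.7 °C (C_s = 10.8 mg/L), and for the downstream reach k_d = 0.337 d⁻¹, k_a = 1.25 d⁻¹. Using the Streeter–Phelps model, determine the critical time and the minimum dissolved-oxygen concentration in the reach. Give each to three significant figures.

t_c ≈ 0.532 d; minimum DO ≈ 7.91 mg/L

Mixed DO = (19.3×9.51 + 4.14×1.78)/(19.3+4.14) = 190.9/23.44 = 8.145 mg/L.
Mixed L₀ = (19.3×1.11 + 4.14×67.3)/(23.44) = 300.0/23.44 = 12.80 mg/L.
Initial deficit D₀ = C_s − DO₀ = 10.8 − 8.145 = 2.655 mg/L.
t_c = (1/0.9130) ln[(1.25/0.337)(1 − 2.655×0.9130/(0.337×12.80))] = 1.095 × ln(1.625) = 0.5316 d.
D_c = (0.337/1.25) × 12.80 × e^(−0.337×0.5316) = 0.2696 × 12.80 × 0.8360 = 2.885 mg/L.
Minimum DO = 10.8 − 2.885 = 7.915 mg/L.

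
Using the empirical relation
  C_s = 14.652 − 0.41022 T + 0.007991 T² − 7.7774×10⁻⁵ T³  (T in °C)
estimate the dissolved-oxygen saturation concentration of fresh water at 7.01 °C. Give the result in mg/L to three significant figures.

C_s ≈ 12.1 mg/L

C_s = 14.652 − 0.41022×7.01 + 0.007991×7.01² − 7.7774×10⁻⁵×7.01³ = 12.14 mg/L.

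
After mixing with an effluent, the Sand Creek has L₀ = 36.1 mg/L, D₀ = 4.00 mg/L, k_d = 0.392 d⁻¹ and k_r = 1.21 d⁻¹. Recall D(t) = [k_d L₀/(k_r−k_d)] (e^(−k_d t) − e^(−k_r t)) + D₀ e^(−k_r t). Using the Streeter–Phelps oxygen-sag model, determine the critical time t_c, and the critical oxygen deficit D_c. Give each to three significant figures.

t_c ≈ 1.06 d; D_c ≈ 7.73 mg/L

t_c = [1/(k_r−k_d)] ln[(k_r/k_d)(1 − D₀(k_r−k_d)/(k_d L₀))]
= [1/(1.21−0.392)] ln[(1.21/0.392)(1 − 4.00×0.8180/(0.392×36.1))]
= (1/0.8180) ln[3.087 × 0.7688] = 1.222 × ln(2.373) = 1.222 × 0.8642 = 1.056 d.
D_c = (k_d/k_r) L₀ e^(−k_d t_c) = (0.392/1.21) × 36.1 × e^(−0.392×1.056) = 0.3240 × 36.1 × 0.6609 = 7.730 mg/L.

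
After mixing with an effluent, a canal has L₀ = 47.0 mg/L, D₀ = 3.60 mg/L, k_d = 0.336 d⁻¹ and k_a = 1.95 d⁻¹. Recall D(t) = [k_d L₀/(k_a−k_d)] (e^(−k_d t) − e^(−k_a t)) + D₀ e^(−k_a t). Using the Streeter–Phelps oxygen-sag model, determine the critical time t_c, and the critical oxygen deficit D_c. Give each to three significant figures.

t_c ≈ 0.805 d; D_c ≈ 6.18 mg/L

At the critical point dD/dt = 0, so k_d L₀ e^(−k_d t) = k_a D. Substituting D(t) from the Streeter–Phelps equation and solving for t gives
t_c = ln[(k_a/k_d)(1 − D₀(k_a−k_d)/(k_d L₀))] / (k_a−k_d).
Here k_a−k_d = 1.614 d⁻¹ and 1 − D₀(k_a−k_d)/(k_d L₀) = 1 − 3.60×1.614/(0.336×47.0) = 0.6321, so
t_c = ln(5.804 × 0.6321) / 1.614 = 1.300 / 1.614 = 0.8053 d.
D_c = (k_d/k_a) L₀ e^(−k_d t_c) = (0.336/1.95) × 47.0 × e^(−0.336×0.8053) = 0.1723 × 47.0 × 0.7629 = 6.179 mg/L.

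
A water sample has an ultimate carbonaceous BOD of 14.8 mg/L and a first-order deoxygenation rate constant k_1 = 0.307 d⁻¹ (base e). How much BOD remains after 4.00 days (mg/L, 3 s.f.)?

L ≈ 4.33 mg/L

L_t = L₀ e^(−k_1 t) = 14.8 × e^(−0.307×4.00) = 14.8 × 0.2929 = 4.335 mg/L.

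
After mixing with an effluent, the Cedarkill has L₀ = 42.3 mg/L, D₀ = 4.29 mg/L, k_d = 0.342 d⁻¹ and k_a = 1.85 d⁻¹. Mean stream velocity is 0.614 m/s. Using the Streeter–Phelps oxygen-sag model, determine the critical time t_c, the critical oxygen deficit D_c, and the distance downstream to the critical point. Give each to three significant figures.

t_c ≈ 0.726 d; D_c ≈ 6.10 mg/L; x_c ≈ 38.5 km

With k_a/k_d = 5.409 and 1 − D₀(k_a−k_d)/(k_d L₀) = 0.5528,
t_c = ln(5.409 × 0.5528) / (1.85 − 0.342) = ln(2.990) / 1.508 = 1.095/1.508 = 0.7264 d.
L(t_c) = L₀ e^(−k_d t_c) = 42.3 × 0.7800 = 33.00 mg/L, and at the critical point k_a D_c = k_d L, so D_c = (0.342/1.85) × 33.00 = 6.100 mg/L.
x_c = v t_c = 0.614 m/s × 0.7264 d × 86400 s/d = 38530 m ≈ 38.5 km.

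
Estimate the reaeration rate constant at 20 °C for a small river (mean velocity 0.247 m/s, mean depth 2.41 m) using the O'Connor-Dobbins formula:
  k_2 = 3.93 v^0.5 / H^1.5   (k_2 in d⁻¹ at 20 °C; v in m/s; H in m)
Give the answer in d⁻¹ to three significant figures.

k_2 ≈ 0.522 d⁻¹

k_2 = 3.93 × 0.247^0.5 / 2.41^1.5 = 3.93 × 0.4970 / 3.741 = 0.5221 d⁻¹.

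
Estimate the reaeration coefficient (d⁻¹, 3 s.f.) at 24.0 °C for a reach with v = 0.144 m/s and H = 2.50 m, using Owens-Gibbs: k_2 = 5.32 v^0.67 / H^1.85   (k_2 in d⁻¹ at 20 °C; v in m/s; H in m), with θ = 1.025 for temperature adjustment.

k_2 ≈ 0.294 d⁻¹

k_2(20) = 5.32 × 0.144^0.67 / 2.50^1.85 = 5.32 × 0.2730 / 5.447 = 0.2666 d⁻¹.
k_2(24.0) = 0.2666 × 1.025^(24.0−20) = 0.2666 × 1.104 = 0.2943 d⁻¹.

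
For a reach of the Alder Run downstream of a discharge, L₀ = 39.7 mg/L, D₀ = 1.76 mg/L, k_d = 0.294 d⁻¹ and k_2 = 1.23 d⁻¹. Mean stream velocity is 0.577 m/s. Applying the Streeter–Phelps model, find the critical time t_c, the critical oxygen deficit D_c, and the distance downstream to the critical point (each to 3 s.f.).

t_c ≈ 1.37 d; D_c ≈ 6.35 mg/L; x_c ≈ 68.1 km

At the critical point dD/dt = 0, so k_d L₀ e^(−k_d t) = k_2 D. Substituting D(t) from the Streeter–Phelps equation and solving for t gives
t_c = ln[(k_2/k_d)(1 − D₀(k_2−k_d)/(k_d L₀))] / (k_2−k_d).
Here k_2−k_d = 0.9360 d⁻¹ and 1 − D₀(k_2−k_d)/(k_d L₀) = 1 − 1.76×0.9360/(0.294×39.7) = 0.8589, so
t_c = ln(4.184 × 0.8589) / 0.9360 = 1.279 / 0.9360 = 1.366 d.
D_c = (k_d/k_2) L₀ e^(−k_d t_c) = (0.294/1.23) × 39.7 × e^(−0.294×1.366) = 0.2390 × 39.7 × 0.6691 = 6.350 mg/L.
x_c = v t_c = 0.577 m/s × 1.366 d × 86400 s/d = 68120 m ≈ 68.1 km.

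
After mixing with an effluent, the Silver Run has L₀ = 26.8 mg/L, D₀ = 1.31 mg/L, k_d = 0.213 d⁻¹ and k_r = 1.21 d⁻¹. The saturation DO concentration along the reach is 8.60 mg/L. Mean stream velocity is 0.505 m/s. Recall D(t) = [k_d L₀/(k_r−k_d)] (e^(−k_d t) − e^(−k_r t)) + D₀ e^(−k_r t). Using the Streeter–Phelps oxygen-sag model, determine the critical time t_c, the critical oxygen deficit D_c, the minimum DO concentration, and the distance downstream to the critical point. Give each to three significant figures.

t_c ≈ 1.48 d; D_c ≈ 3.44 mg/L; min DO ≈ 5.16 mg/L; x_c ≈ 64.7 km

At the critical point dD/dt = 0, so k_d L₀ e^(−k_d t) = k_r D. Substituting D(t) from the Streeter–Phelps equation and solving for t gives
t_c = ln[(k_r/k_d)(1 − D₀(k_r−k_d)/(k_d L₀))] / (k_r−k_d).
Here k_r−k_d = 0.9970 d⁻¹ and 1 − D₀(k_r−k_d)/(k_d L₀) = 1 − 1.31×0.9970/(0.213×26.8) = 0.7712, so
t_c = ln(5.681 × 0.7712) / 0.9970 = 1.477 / 0.9970 = 1.482 d.
L(t_c) = L₀ e^(−k_d t_c) = 26.8 × 0.7293 = 19.55 mg/L, and at the critical point k_r D_c = k_d L, so D_c = (0.213/1.21) × 19.55 = 3.441 mg/L.
Minimum DO = C_s − D_c = 8.60 − 3.441 = 5.159 mg/L.
x_c = v t_c = 0.505 m/s × 1.482 d × 86400 s/d = 64650 m ≈ 64.7 km.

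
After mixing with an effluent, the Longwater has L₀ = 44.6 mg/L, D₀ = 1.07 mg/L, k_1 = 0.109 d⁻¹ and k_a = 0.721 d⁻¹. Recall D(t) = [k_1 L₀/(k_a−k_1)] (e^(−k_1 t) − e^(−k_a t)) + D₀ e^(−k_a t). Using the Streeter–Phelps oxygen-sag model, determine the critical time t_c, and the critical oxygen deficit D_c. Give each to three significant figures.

t_c ≈ 2.85 d; D_c ≈ 4.94 mg/L

With k_a/k_1 = 6.615 and 1 − D₀(k_a−k_1)/(k_1 L₀) = 0.8653,
t_c = ln(6.615 × 0.8653) / (0.721 − 0.109) = ln(5.724) / 0.6120 = 1.745/0.6120 = 2.851 d.
D_c = (k_1/k_a) L₀ e^(−k_1 t_c) = (0.109/0.721) × 44.6 × e^(−0.109×2.851) = 0.1512 × 44.6 × 0.7329 = 4.942 mg/L.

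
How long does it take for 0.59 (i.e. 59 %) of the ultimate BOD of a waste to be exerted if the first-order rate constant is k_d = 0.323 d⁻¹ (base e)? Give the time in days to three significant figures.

t ≈ 2.76 d

y/L₀ = 1 − e^(−k_d t) = 0.59 ⇒ e^(−k_d t) = 0.410
t = −ln(0.410) / 0.323 = 0.8916 / 0.323 = 2.760 d.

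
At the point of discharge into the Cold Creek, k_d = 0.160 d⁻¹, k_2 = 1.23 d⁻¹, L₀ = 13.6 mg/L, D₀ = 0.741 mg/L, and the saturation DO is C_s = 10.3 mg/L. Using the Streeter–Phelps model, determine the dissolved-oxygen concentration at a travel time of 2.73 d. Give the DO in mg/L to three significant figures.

DO ≈ 9.03 mg/L

k_d L₀/(k_2−k_d) = 0.160×13.6/(1.23−0.160) = 2.176/1.070 = 2.034 mg/L.
e^(−k_d t) = e^(−0.160×2.730) = 0.6461; e^(−k_2 t) = e^(−1.23×2.730) = 0.03481.
D = 2.034 × (0.6461 − 0.03481) + 0.741 × 0.03481 = 1.243 + 0.02579 = 1.269 mg/L.
DO = C_s − D = 10.3 − 1.269 = 9.031 mg/L.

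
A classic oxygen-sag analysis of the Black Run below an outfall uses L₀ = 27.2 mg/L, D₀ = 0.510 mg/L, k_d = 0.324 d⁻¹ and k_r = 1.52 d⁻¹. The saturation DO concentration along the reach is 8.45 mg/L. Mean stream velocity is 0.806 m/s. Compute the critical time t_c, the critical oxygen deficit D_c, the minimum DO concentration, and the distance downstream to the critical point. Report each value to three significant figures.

t_c = [1/(k_r−k_d)] ln[(k_r/k_d)(1 − D₀(k_r−k_d)/(k_d L₀))]
= [1/(1.52−0.324)] ln[(1.52/0.324)(1 − 0.510×1.196/(0.324×27.2))]
= (1/1.196) ln[4.691 × 0.9308] = 0.8361 × ln(4.367) = 0.8361 × 1.474 = 1.232 d.
D_c = (k_d/k_r) L₀ e^(−k_d t_c) = (0.324/1.52) × 27.2 × e^(−0.324×1.232) = 0.2132 × 27.2 × 0.6708 = 3.889 mg/L.
Minimum DO = C_s − D_c = 8.45 − 3.889 = 4.561 mg/L.
x_c = v t_c = 0.806 m/s × 1.232 d × 86400 s/d = 85830 m ≈ 85.8 km.

t_c ≈ 1.23 d; D_c ≈ 3.89 mg/L; min DO ≈ 4.56 mg/L; x_c ≈ 85.8 km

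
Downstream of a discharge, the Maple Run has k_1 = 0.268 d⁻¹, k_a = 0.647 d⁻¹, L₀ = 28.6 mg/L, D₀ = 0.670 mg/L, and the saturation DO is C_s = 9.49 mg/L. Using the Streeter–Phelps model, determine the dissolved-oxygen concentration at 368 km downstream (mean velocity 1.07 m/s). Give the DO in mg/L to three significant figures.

DO ≈ 4.02 mg/L

Travel time t = x/v = 368 km / (1.07 m/s) = 368000 m / 1.07 m/s = 343900 s = 3.981 d.
k_1 L₀/(k_a−k_1) = 0.268×28.6/(0.647−0.268) = 7.665/0.3790 = 20.22 mg/L.
e^(−k_1 t) = e^(−0.268×3.981) = 0.3441; e^(−k_a t) = e^(−0.647×3.981) = 0.07612.
D = 20.22 × (0.3441 − 0.07612) + 0.670 × 0.07612 = 5.420 + 0.05100 = 5.471 mg/L.
DO = C_s − D = 9.49 − 5.471 = 4.019 mg/L.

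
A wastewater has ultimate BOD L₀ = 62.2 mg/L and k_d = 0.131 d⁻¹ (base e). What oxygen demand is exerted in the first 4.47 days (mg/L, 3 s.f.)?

y ≈ 27.6 mg/L

y_t = L₀(1 − e^(−k_d t)) = 62.2 × (1 − e^(−0.131×4.47))
= 62.2 × (1 − 0.5568) = 62.2 × 0.4432 = 27.57 mg/L.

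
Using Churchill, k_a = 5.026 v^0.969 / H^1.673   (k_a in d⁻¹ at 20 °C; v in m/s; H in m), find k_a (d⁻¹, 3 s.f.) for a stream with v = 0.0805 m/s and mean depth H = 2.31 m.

k_a ≈ 0.108 d⁻¹

k_a = 5.026 × 0.0805^0.969 / 2.31^1.673 = 5.026 × 0.08704 / 4.058 = 0.1078 d⁻¹.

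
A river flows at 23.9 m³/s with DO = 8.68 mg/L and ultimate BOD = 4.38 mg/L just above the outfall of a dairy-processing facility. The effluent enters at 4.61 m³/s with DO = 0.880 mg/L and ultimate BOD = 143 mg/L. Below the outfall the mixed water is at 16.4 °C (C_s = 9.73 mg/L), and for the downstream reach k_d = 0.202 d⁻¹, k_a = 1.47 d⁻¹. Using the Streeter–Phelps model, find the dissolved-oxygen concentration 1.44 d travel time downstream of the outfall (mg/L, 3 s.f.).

Mixed DO = (23.9×8.68 + 4.61×0.880)/(23.9+4.61) = 211.5/28.51 = 7.419 mg/L.
Mixed L₀ = (23.9×4.38 + 4.61×143)/(28.51) = 763.9/28.51 = 26.79 mg/L.
Initial deficit D₀ = C_s − DO₀ = 9.73 − 7.419 = 2.311 mg/L.
D(1.44) = [0.202×26.79/(1.47−0.202)](e^(−0.202×1.44) − e^(−1.47×1.44)) + 2.311 e^(−1.47×1.44)
= 4.269 × (0.7476 − 0.1204) + 2.311 × 0.1204 = 2.955 mg/L.
DO = 9.73 − 2.955 = 6.775 mg/L.

DO ≈ 6.77 mg/L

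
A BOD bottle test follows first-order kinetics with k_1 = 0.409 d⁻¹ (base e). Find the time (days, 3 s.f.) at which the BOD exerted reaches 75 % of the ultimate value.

y/L₀ = 1 − e^(−k_1 t) = 0.75 ⇒ e^(−k_1 t) = 0.250
t = −ln(0.250) / 0.409 = 1.386 / 0.409 = 3.389 d.

t ≈ 3.39 d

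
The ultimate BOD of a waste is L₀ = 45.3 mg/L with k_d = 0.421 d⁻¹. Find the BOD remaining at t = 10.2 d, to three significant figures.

L_t = L₀ e^(−k_d t) = 45.3 × e^(−0.421×10.2) = 45.3 × 0.01365 = 0.6182 mg/L.

L ≈ 0.618 mg/L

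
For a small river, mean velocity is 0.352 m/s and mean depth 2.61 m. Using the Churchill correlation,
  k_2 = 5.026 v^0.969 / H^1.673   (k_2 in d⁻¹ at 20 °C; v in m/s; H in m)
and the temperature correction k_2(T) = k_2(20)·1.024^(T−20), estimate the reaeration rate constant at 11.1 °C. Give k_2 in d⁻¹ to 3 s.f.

k_2 ≈ 0.297 d⁻¹

k_2(20) = 5.026 × 0.352^0.969 / 2.61^1.673 = 5.026 × 0.3636 / 4.978 = 0.3671 d⁻¹.
k_2(11.1) = 0.3671 × 1.024^(11.1−20) = 0.3671 × 0.8097 = 0.2972 d⁻¹.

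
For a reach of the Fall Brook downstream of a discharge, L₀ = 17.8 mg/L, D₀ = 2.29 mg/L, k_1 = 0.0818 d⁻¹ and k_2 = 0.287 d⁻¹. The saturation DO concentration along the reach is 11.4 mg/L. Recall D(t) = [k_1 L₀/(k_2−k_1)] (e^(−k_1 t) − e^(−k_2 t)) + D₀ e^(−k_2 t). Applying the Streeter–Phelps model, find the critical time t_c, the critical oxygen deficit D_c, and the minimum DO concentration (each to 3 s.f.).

t_c ≈ 4.22 d; D_c ≈ 3.59 mg/L; min DO ≈ 7.81 mg/L

With k_2/k_1 = 3.509 and 1 − D₀(k_2−k_1)/(k_1 L₀) = 0.6773,
t_c = ln(3.509 × 0.6773) / (0.287 − 0.0818) = ln(2.376) / 0.2052 = 0.8655/0.2052 = 4.218 d.
L(t_c) = L₀ e^(−k_1 t_c) = 17.8 × 0.7082 = 12.61 mg/L, and at the critical point k_2 D_c = k_1 L, so D_c = (0.0818/0.287) × 12.61 = 3.593 mg/L.
Minimum DO = C_s − D_c = 11.4 − 3.593 = 7.807 mg/L.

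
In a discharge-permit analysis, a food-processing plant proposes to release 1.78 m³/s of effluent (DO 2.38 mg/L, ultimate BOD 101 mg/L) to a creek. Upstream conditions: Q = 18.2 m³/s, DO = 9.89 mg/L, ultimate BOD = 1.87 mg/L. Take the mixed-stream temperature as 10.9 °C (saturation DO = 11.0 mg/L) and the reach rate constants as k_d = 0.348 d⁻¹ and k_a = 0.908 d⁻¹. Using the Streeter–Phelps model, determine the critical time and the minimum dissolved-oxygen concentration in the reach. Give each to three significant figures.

t_c ≈ 1.16 d; minimum DO ≈ 8.26 mg/L

Mixed DO = (18.2×9.89 + 1.78×2.38)/(18.2+1.78) = 184.2/19.98 = 9.221 mg/L.
Mixed L₀ = (18.2×1.87 + 1.78×101)/(19.98) = 213.8/19.98 = 10.70 mg/L.
Initial deficit D₀ = C_s − DO₀ = 11.0 − 9.221 = 1.779 mg/L.
t_c = (1/0.5600) ln[(0.908/0.348)(1 − 1.779×0.5600/(0.348×10.70))] = 1.786 × ln(1.911) = 1.157 d.
D_c = (0.348/0.908) × 10.70 × e^(−0.348×1.157) = 0.3833 × 10.70 × 0.6686 = 2.742 mg/L.
Minimum DO = 11.0 − 2.742 = 8.258 mg/L.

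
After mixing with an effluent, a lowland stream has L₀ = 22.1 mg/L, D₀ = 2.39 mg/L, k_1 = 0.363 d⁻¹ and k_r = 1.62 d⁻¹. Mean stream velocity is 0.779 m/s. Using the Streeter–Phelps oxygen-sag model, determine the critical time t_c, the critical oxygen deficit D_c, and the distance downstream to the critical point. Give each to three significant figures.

At the critical point dD/dt = 0, so k_1 L₀ e^(−k_1 t) = k_r D. Substituting D(t) from the Streeter–Phelps equation and solving for t gives
t_c = ln[(k_r/k_1)(1 − D₀(k_r−k_1)/(k_1 L₀))] / (k_r−k_1).
Here k_r−k_1 = 1.257 d⁻¹ and 1 − D₀(k_r−k_1)/(k_1 L₀) = 1 − 2.39×1.257/(0.363×22.1) = 0.6255, so
t_c = ln(4.463 × 0.6255) / 1.257 = 1.027 / 1.257 = 0.8167 d.
L(t_c) = L₀ e^(−k_1 t_c) = 22.1 × 0.7434 = 16.43 mg/L, and at the critical point k_r D_c = k_1 L, so D_c = (0.363/1.62) × 16.43 = 3.682 mg/L.
x_c = v t_c = 0.779 m/s × 0.8167 d × 86400 s/d = 54970 m ≈ 55.0 km.

t_c ≈ 0.817 d; D_c ≈ 3.68 mg/L; x_c ≈ 55.0 km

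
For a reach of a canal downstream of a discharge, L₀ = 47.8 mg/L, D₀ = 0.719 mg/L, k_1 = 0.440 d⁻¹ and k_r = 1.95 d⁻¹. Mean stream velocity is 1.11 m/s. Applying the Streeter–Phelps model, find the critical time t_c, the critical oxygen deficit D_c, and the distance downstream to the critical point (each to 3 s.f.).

At the critical point dD/dt = 0, so k_1 L₀ e^(−k_1 t) = k_r D. Substituting D(t) from the Streeter–Phelps equation and solving for t gives
t_c = ln[(k_r/k_1)(1 − D₀(k_r−k_1)/(k_1 L₀))] / (k_r−k_1).
Here k_r−k_1 = 1.510 d⁻¹ and 1 − D₀(k_r−k_1)/(k_1 L₀) = 1 − 0.719×1.510/(0.440×47.8) = 0.9484, so
t_c = ln(4.432 × 0.9484) / 1.510 = 1.436 / 1.510 = 0.9509 d.
D_c = (k_1/k_r) L₀ e^(−k_1 t_c) = (0.440/1.95) × 47.8 × e^(−0.440×0.9509) = 0.2256 × 47.8 × 0.6581 = 7.098 mg/L.
x_c = v t_c = 1.11 m/s × 0.9509 d × 86400 s/d = 91190 m ≈ 91.2 km.

t_c ≈ 0.951 d; D_c ≈ 7.10 mg/L; x_c ≈ 91.2 km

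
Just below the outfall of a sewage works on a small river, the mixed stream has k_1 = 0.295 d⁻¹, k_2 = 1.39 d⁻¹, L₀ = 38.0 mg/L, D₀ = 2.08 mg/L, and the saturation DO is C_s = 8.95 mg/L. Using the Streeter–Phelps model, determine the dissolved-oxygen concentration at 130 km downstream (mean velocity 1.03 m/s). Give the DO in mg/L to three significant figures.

DO ≈ 3.37 mg/L

Travel time t = x/v = 130 km / (1.03 m/s) = 130000 m / 1.03 m/s = 126200 s = 1.461 d.
k_1 L₀/(k_2−k_1) = 0.295×38.0/(1.39−0.295) = 11.21/1.095 = 10.24 mg/L.
e^(−k_1 t) = e^(−0.295×1.461) = 0.6499; e^(−k_2 t) = e^(−1.39×1.461) = 0.1313.
D = 10.24 × (0.6499 − 0.1313) + 2.08 × 0.1313 = 5.309 + 0.2730 = 5.583 mg/L.
DO = C_s − D = 8.95 − 5.583 = 3.367 mg/L.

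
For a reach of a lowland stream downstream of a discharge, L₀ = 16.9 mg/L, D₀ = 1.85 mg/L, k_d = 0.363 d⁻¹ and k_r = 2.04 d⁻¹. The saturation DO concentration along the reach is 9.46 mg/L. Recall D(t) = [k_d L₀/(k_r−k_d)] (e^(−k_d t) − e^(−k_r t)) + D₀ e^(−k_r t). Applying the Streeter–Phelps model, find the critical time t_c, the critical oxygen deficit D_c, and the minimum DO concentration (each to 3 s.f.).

t_c ≈ 0.609 d; D_c ≈ 2.41 mg/L; min DO ≈ 7.05 mg/L

With k_r/k_d = 5.620 and 1 − D₀(k_r−k_d)/(k_d L₀) = 0.4943,
t_c = ln(5.620 × 0.4943) / (2.04 − 0.363) = ln(2.778) / 1.677 = 1.022/1.677 = 0.6092 d.
D_c = (k_d/k_r) L₀ e^(−k_d t_c) = (0.363/2.04) × 16.9 × e^(−0.363×0.6092) = 0.1779 × 16.9 × 0.8016 = 2.411 mg/L.
Minimum DO = C_s − D_c = 9.46 − 2.411 = 7.049 mg/L.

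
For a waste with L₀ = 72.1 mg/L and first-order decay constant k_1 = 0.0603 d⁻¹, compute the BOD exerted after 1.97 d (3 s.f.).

y_t = L₀(1 − e^(−k_1 t)) = 72.1 × (1 − e^(−0.0603×1.97))
= 72.1 × (1 − 0.8880) = 72.1 × 0.1120 = 8.076 mg/L.

y ≈ 8.08 mg/L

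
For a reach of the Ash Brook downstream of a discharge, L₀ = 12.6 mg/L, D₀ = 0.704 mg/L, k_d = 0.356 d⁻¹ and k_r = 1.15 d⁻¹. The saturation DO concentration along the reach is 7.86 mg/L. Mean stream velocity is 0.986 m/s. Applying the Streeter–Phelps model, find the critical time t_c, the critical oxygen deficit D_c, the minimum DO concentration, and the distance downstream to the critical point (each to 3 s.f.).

t_c ≈ 1.31 d; D_c ≈ 2.45 mg/L; min DO ≈ 5.41 mg/L; x_c ≈ 112 km

t_c = [1/(k_r−k_d)] ln[(k_r/k_d)(1 − D₀(k_r−k_d)/(k_d L₀))]
= [1/(1.15−0.356)] ln[(1.15/0.356)(1 − 0.704×0.7940/(0.356×12.6))]
= (1/0.7940) ln[3.230 × 0.8754] = 1.259 × ln(2.828) = 1.259 × 1.039 = 1.309 d.
D_c = (k_d/k_r) L₀ e^(−k_d t_c) = (0.356/1.15) × 12.6 × e^(−0.356×1.309) = 0.3096 × 12.6 × 0.6275 = 2.447 mg/L.
Minimum DO = C_s − D_c = 7.86 − 2.447 = 5.413 mg/L.
x_c = v t_c = 0.986 m/s × 1.309 d × 86400 s/d = 111500 m ≈ 112 km.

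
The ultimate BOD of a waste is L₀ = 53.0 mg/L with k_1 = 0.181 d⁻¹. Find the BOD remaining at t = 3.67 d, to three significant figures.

L ≈ 27.3 mg/L

L_t = L₀ e^(−k_1 t) = 53.0 × e^(−0.181×3.67) = 53.0 × 0.5146 = 27.28 mg/L.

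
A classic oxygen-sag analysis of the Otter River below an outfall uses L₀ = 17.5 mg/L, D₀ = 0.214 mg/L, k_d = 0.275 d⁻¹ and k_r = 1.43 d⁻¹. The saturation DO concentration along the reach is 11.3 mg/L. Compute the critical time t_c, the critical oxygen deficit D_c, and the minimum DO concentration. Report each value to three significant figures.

With k_r/k_d = 5.200 and 1 − D₀(k_r−k_d)/(k_d L₀) = 0.9486,
t_c = ln(5.200 × 0.9486) / (1.43 − 0.275) = ln(4.933) / 1.155 = 1.596/1.155 = 1.382 d.
L(t_c) = L₀ e^(−k_d t_c) = 17.5 × 0.6839 = 11.97 mg/L, and at the critical point k_r D_c = k_d L, so D_c = (0.275/1.43) × 11.97 = 2.301 mg/L.
Minimum DO = C_s − D_c = 11.3 − 2.301 = 8.999 mg/L.

t_c ≈ 1.38 d; D_c ≈ 2.30 mg/L; min DO ≈ 9.00 mg/L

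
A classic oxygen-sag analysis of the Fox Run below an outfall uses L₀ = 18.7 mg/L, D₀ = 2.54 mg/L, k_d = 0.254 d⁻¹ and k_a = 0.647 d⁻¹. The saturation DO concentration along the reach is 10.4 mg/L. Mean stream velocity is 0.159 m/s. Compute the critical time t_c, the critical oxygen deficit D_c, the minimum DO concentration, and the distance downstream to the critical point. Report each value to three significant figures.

At the critical point dD/dt = 0, so k_d L₀ e^(−k_d t) = k_a D. Substituting D(t) from the Streeter–Phelps equation and solving for t gives
t_c = ln[(k_a/k_d)(1 − D₀(k_a−k_d)/(k_d L₀))] / (k_a−k_d).
Here k_a−k_d = 0.3930 d⁻¹ and 1 − D₀(k_a−k_d)/(k_d L₀) = 1 − 2.54×0.3930/(0.254×18.7) = 0.7898, so
t_c = ln(2.547 × 0.7898) / 0.3930 = 0.6991 / 0.3930 = 1.779 d.
L(t_c) = L₀ e^(−k_d t_c) = 18.7 × 0.6365 = 11.90 mg/L, and at the critical point k_a D_c = k_d L, so D_c = (0.254/0.647) × 11.90 = 4.672 mg/L.
Minimum DO = C_s − D_c = 10.4 − 4.672 = 5.728 mg/L.
x_c = v t_c = 0.159 m/s × 1.779 d × 86400 s/d = 24440 m ≈ 24.4 km.

t_c ≈ 1.78 d; D_c ≈ 4.67 mg/L; min DO ≈ 5.73 mg/L; x_c ≈ 24.4 km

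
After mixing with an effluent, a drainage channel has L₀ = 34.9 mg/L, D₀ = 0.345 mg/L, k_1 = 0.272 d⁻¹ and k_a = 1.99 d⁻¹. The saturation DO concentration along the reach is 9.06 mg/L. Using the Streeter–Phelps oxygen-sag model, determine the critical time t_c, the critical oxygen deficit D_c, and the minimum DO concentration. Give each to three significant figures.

t_c ≈ 1.12 d; D_c ≈ 3.52 mg/L; min DO ≈ 5.54 mg/L

With k_a/k_1 = 7.316 and 1 − D₀(k_a−k_1)/(k_1 L₀) = 0.9376,
t_c = ln(7.316 × 0.9376) / (1.99 − 0.272) = ln(6.859) / 1.718 = 1.926/1.718 = 1.121 d.
L(t_c) = L₀ e^(−k_1 t_c) = 34.9 × 0.7372 = 25.73 mg/L, and at the critical point k_a D_c = k_1 L, so D_c = (0.272/1.99) × 25.73 = 3.517 mg/L.
Minimum DO = C_s − D_c = 9.06 − 3.517 = 5.543 mg/L.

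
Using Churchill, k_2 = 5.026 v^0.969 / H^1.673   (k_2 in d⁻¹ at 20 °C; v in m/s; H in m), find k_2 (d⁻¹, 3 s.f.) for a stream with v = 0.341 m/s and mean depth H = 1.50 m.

k_2 = 5.026 × 0.341^0.969 / 1.50^1.673 = 5.026 × 0.3526 / 1.971 = 0.8992 d⁻¹.

k_2 ≈ 0.899 d⁻¹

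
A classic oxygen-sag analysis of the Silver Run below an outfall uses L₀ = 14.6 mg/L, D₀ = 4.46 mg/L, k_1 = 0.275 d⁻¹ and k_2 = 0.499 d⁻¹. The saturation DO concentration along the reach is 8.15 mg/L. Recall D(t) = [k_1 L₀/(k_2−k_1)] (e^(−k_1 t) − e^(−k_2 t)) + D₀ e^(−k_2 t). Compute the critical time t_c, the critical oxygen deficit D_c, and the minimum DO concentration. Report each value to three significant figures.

t_c ≈ 1.38 d; D_c ≈ 5.50 mg/L; min DO ≈ 2.65 mg/L

At the critical point dD/dt = 0, so k_1 L₀ e^(−k_1 t) = k_2 D. Substituting D(t) from the Streeter–Phelps equation and solving for t gives
t_c = ln[(k_2/k_1)(1 − D₀(k_2−k_1)/(k_1 L₀))] / (k_2−k_1).
Here k_2−k_1 = 0.2240 d⁻¹ and 1 − D₀(k_2−k_1)/(k_1 L₀) = 1 − 4.46×0.2240/(0.275×14.6) = 0.7512, so
t_c = ln(1.815 × 0.7512) / 0.2240 = 0.3097 / 0.2240 = 1.383 d.
D_c = (k_1/k_2) L₀ e^(−k_1 t_c) = (0.275/0.499) × 14.6 × e^(−0.275×1.383) = 0.5511 × 14.6 × 0.6837 = 5.501 mg/L.
Minimum DO = C_s − D_c = 8.15 − 5.501 = 2.649 mg/L.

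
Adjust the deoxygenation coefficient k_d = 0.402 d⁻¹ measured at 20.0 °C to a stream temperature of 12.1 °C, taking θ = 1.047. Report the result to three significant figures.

k_d(T₂) = k_d(T₁) · θ^(T₂−T₁) = 0.402 × 1.047^(12.1−20.0)
= 0.402 × 1.047^-7.90 = 0.402 × 0.6957 = 0.2797 d⁻¹.

k_d ≈ 0.280 d⁻¹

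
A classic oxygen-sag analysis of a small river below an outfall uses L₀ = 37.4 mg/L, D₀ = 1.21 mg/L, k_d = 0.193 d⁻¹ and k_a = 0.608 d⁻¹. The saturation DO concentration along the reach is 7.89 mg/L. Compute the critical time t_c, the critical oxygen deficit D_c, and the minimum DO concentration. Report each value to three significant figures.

With k_a/k_d = 3.150 and 1 − D₀(k_a−k_d)/(k_d L₀) = 0.9304,
t_c = ln(3.150 × 0.9304) / (0.608 − 0.193) = ln(2.931) / 0.4150 = 1.075/0.4150 = 2.591 d.
D_c = (k_d/k_a) L₀ e^(−k_d t_c) = (0.193/0.608) × 37.4 × e^(−0.193×2.591) = 0.3174 × 37.4 × 0.6065 = 7.200 mg/L.
Minimum DO = C_s − D_c = 7.89 − 7.200 = 0.6901 mg/L.

t_c ≈ 2.59 d; D_c ≈ 7.20 mg/L; min DO ≈ 0.690 mg/L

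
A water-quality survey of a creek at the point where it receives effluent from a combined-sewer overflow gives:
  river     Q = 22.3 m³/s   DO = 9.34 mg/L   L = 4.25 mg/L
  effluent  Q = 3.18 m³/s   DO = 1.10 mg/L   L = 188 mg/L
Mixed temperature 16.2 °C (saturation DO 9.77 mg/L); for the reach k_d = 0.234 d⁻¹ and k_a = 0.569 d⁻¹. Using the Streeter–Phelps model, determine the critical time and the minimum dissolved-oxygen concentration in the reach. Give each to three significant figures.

t_c ≈ 2.41 d; minimum DO ≈ 3.42 mg/L

Mixed DO = (22.3×9.34 + 3.18×1.10)/(22.3+3.18) = 211.8/25.48 = 8.312 mg/L.
Mixed L₀ = (22.3×4.25 + 3.18×188)/(25.48) = 692.6/25.48 = 27.18 mg/L.
Initial deficit D₀ = C_s − DO₀ = 9.77 − 8.312 = 1.458 mg/L.
t_c = (1/0.3350) ln[(0.569/0.234)(1 − 1.458×0.3350/(0.234×27.18))] = 2.985 × ln(2.245) = 2.414 d.
D_c = (0.234/0.569) × 27.18 × e^(−0.234×2.414) = 0.4112 × 27.18 × 0.5685 = 6.355 mg/L.
Minimum DO = 9.77 − 6.355 = 3.415 mg/L.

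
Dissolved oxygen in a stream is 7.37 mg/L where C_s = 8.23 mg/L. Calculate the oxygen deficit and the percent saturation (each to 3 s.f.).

D = C_s − C = 8.23 − 7.37 = 0.860 mg/L.
% saturation = 7.37/8.23 × 100 = 89.6 %.

D ≈ 0.860 mg/L; 89.6 % saturation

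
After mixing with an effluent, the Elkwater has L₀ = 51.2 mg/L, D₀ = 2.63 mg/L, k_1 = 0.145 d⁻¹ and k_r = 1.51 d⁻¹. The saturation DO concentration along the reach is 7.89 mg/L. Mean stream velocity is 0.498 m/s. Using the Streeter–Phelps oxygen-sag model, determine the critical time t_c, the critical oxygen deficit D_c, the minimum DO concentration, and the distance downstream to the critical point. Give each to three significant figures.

t_c ≈ 1.23 d; D_c ≈ 4.11 mg/L; min DO ≈ 3.78 mg/L; x_c ≈ 53.0 km

At the critical point dD/dt = 0, so k_1 L₀ e^(−k_1 t) = k_r D. Substituting D(t) from the Streeter–Phelps equation and solving for t gives
t_c = ln[(k_r/k_1)(1 − D₀(k_r−k_1)/(k_1 L₀))] / (k_r−k_1).
Here k_r−k_1 = 1.365 d⁻¹ and 1 − D₀(k_r−k_1)/(k_1 L₀) = 1 − 2.63×1.365/(0.145×51.2) = 0.5164, so
t_c = ln(10.41 × 0.5164) / 1.365 = 1.682 / 1.365 = 1.232 d.
L(t_c) = L₀ e^(−k_1 t_c) = 51.2 × 0.8363 = 42.82 mg/L, and at the critical point k_r D_c = k_1 L, so D_c = (0.145/1.51) × 42.82 = 4.112 mg/L.
Minimum DO = C_s − D_c = 7.89 − 4.112 = 3.778 mg/L.
x_c = v t_c = 0.498 m/s × 1.232 d × 86400 s/d = 53030 m ≈ 53.0 km.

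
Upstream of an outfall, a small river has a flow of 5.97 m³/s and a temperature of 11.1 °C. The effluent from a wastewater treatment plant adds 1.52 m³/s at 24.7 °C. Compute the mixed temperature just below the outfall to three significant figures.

13.9 °C

Flow-weighted mixing: C = (Q_r C_r + Q_w C_w)/(Q_r + Q_w)
= (5.97×11.1 + 1.52×24.7)/(5.97 + 1.52) = 103.8/7.490 = 13.86 °C.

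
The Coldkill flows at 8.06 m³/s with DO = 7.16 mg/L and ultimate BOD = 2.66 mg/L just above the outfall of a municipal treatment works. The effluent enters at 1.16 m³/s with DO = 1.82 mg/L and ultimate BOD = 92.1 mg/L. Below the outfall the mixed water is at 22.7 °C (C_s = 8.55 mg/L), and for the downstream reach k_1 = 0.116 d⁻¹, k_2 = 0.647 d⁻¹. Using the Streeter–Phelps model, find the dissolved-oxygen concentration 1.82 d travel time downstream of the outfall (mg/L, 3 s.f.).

DO ≈ 6.39 mg/L

Mixed DO = (8.06×7.16 + 1.16×1.82)/(8.06+1.16) = 59.82/9.220 = 6.488 mg/L.
Mixed L₀ = (8.06×2.66 + 1.16×92.1)/(9.220) = 128.3/9.220 = 13.91 mg/L.
Initial deficit D₀ = C_s − DO₀ = 8.55 − 6.488 = 2.062 mg/L.
D(1.82) = [0.116×13.91/(0.647−0.116)](e^(−0.116×1.82) − e^(−0.647×1.82)) + 2.062 e^(−0.647×1.82)
= 3.039 × (0.8097 − 0.3080) + 2.062 × 0.3080 = 2.160 mg/L.
DO = 8.55 − 2.160 = 6.390 mg/L.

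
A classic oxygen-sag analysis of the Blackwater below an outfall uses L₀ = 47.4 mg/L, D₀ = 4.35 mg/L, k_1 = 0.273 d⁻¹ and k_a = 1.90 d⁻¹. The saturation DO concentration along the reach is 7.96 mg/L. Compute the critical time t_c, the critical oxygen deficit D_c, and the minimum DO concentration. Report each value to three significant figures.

t_c ≈ 0.706 d; D_c ≈ 5.62 mg/L; min DO ≈ 2.34 mg/L

t_c = [1/(k_a−k_1)] ln[(k_a/k_1)(1 − D₀(k_a−k_1)/(k_1 L₀))]
= [1/(1.90−0.273)] ln[(1.90/0.273)(1 − 4.35×1.627/(0.273×47.4))]
= (1/1.627) ln[6.960 × 0.4531] = 0.6146 × ln(3.153) = 0.6146 × 1.148 = 0.7058 d.
L(t_c) = L₀ e^(−k_1 t_c) = 47.4 × 0.8247 = 39.09 mg/L, and at the critical point k_a D_c = k_1 L, so D_c = (0.273/1.90) × 39.09 = 5.617 mg/L.
Minimum DO = C_s − D_c = 7.96 − 5.617 = 2.343 mg/L.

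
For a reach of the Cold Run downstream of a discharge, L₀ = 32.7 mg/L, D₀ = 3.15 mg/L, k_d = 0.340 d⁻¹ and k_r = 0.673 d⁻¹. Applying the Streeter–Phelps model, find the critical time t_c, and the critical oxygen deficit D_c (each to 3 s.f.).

t_c ≈ 1.75 d; D_c ≈ 9.10 mg/L

With k_r/k_d = 1.979 and 1 − D₀(k_r−k_d)/(k_d L₀) = 0.9057,
t_c = ln(1.979 × 0.9057) / (0.673 − 0.340) = ln(1.793) / 0.3330 = 0.5837/0.3330 = 1.753 d.
L(t_c) = L₀ e^(−k_d t_c) = 32.7 × 0.5510 = 18.02 mg/L, and at the critical point k_r D_c = k_d L, so D_c = (0.340/0.673) × 18.02 = 9.103 mg/L.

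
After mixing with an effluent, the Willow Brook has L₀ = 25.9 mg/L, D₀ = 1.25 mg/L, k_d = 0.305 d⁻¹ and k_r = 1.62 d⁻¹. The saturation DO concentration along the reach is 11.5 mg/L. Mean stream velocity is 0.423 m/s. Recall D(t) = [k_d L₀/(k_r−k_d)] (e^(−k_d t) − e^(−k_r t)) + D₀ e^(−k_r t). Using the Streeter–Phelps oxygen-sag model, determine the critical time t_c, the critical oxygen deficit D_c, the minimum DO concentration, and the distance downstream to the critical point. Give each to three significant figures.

t_c ≈ 1.09 d; D_c ≈ 3.49 mg/L; min DO ≈ 8.01 mg/L; x_c ≈ 39.9 km

With k_r/k_d = 5.311 and 1 − D₀(k_r−k_d)/(k_d L₀) = 0.7919,
t_c = ln(5.311 × 0.7919) / (1.62 − 0.305) = ln(4.206) / 1.315 = 1.437/1.315 = 1.092 d.
D_c = (k_d/k_r) L₀ e^(−k_d t_c) = (0.305/1.62) × 25.9 × e^(−0.305×1.092) = 0.1883 × 25.9 × 0.7166 = 3.494 mg/L.
Minimum DO = C_s − D_c = 11.5 − 3.494 = 8.006 mg/L.
x_c = v t_c = 0.423 m/s × 1.092 d × 86400 s/d = 39930 m ≈ 39.9 km.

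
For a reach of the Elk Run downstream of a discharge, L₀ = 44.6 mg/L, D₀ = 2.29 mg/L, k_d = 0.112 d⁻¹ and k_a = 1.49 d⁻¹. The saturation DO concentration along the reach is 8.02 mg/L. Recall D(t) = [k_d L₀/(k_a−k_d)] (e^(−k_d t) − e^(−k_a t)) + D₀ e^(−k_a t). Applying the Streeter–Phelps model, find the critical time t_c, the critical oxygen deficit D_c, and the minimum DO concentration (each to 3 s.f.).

At the critical point dD/dt = 0, so k_d L₀ e^(−k_d t) = k_a D. Substituting D(t) from the Streeter–Phelps equation and solving for t gives
t_c = ln[(k_a/k_d)(1 − D₀(k_a−k_d)/(k_d L₀))] / (k_a−k_d).
Here k_a−k_d = 1.378 d⁻¹ and 1 − D₀(k_a−k_d)/(k_d L₀) = 1 − 2.29×1.378/(0.112×44.6) = 0.3683, so
t_c = ln(13.30 × 0.3683) / 1.378 = 1.589 / 1.378 = 1.153 d.
L(t_c) = L₀ e^(−k_d t_c) = 44.6 × 0.8788 = 39.20 mg/L, and at the critical point k_a D_c = k_d L, so D_c = (0.112/1.49) × 39.20 = 2.946 mg/L.
Minimum DO = C_s − D_c = 8.02 − 2.946 = 5.074 mg/L.

t_c ≈ 1.15 d; D_c ≈ 2.95 mg/L; min DO ≈ 5.07 mg/L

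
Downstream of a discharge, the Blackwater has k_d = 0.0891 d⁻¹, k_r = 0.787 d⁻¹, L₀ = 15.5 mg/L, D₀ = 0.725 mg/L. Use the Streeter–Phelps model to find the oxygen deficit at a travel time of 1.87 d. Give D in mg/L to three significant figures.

D ≈ 1.39 mg/L

k_d L₀/(k_r−k_d) = 0.0891×15.5/(0.787−0.0891) = 1.381/0.6979 = 1.979 mg/L.
e^(−k_d t) = e^(−0.0891×1.870) = 0.8465; e^(−k_r t) = e^(−0.787×1.870) = 0.2295.
D = 1.979 × (0.8465 − 0.2295) + 0.725 × 0.2295 = 1.221 + 0.1664 = 1.387 mg/L.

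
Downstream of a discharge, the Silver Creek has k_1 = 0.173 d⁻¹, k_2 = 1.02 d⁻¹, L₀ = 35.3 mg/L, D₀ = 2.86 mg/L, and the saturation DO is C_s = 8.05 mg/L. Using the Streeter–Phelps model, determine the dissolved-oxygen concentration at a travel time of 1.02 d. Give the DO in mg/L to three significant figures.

DO ≈ 3.54 mg/L

k_1 L₀/(k_2−k_1) = 0.173×35.3/(1.02−0.173) = 6.107/0.8470 = 7.210 mg/L.
e^(−k_1 t) = e^(−0.173×1.020) = 0.8382; e^(−k_2 t) = e^(−1.02×1.020) = 0.3533.
D = 7.210 × (0.8382 − 0.3533) + 2.86 × 0.3533 = 3.496 + 1.010 = 4.507 mg/L.
DO = C_s − D = 8.05 − 4.507 = 3.543 mg/L.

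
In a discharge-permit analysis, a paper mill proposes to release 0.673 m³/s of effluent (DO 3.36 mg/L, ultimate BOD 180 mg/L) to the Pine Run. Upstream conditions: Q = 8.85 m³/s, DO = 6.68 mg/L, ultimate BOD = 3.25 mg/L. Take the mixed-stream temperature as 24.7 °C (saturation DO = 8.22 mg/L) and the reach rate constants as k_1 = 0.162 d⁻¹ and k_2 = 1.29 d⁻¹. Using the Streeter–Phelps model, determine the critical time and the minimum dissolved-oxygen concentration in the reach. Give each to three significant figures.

t_c ≈ 0.477 d; minimum DO ≈ 6.39 mg/L

Mixed DO = (8.85×6.68 + 0.673×3.36)/(8.85+0.673) = 61.38/9.523 = 6.445 mg/L.
Mixed L₀ = (8.85×3.25 + 0.673×180)/(9.523) = 149.9/9.523 = 15.74 mg/L.
Initial deficit D₀ = C_s − DO₀ = 8.22 − 6.445 = 1.775 mg/L.
t_c = (1/1.128) ln[(1.29/0.162)(1 − 1.775×1.128/(0.162×15.74))] = 0.8865 × ln(1.712) = 0.4767 d.
D_c = (0.162/1.29) × 15.74 × e^(−0.162×0.4767) = 0.1256 × 15.74 × 0.9257 = 1.830 mg/L.
Minimum DO = 8.22 − 1.830 = 6.390 mg/L.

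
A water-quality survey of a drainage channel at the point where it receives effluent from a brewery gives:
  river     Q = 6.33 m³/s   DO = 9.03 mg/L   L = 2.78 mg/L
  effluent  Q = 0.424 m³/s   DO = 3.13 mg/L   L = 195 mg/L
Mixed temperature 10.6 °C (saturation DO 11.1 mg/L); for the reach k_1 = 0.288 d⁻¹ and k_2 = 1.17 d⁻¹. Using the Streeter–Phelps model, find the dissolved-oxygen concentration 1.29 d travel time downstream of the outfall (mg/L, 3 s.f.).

Mixed DO = (6.33×9.03 + 0.424×3.13)/(6.33+0.424) = 58.49/6.754 = 8.660 mg/L.
Mixed L₀ = (6.33×2.78 + 0.424×195)/(6.754) = 100.3/6.754 = 14.85 mg/L.
Initial deficit D₀ = C_s − DO₀ = 11.1 − 8.660 = 2.440 mg/L.
D(1.29) = [0.288×14.85/(1.17−0.288)](e^(−0.288×1.29) − e^(−1.17×1.29)) + 2.440 e^(−1.17×1.29)
= 4.848 × (0.6897 − 0.2211) + 2.440 × 0.2211 = 2.811 mg/L.
DO = 11.1 − 2.811 = 8.289 mg/L.

DO ≈ 8.29 mg/L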